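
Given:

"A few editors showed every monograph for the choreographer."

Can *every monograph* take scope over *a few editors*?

*every monograph* and *a few editors* are in the same minimal clause.
Clause-internal QR can adjoin the lower DP above the subject, yielding the inverse reading.
The sentence is scopally ambiguous between *a few editors* > *every monograph* and *every monograph* > *a few editors*.

Yes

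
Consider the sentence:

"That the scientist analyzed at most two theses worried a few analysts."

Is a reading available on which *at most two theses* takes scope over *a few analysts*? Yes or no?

The DP *at most two theses* is contained in the sentential subject *that the scientist analyzed at most two theses*.
Clausal subjects are scope islands; QR from inside the subject into the matrix is barred.
*at most two theses* > *a few analysts* would require crossing that boundary, which is illicit.

No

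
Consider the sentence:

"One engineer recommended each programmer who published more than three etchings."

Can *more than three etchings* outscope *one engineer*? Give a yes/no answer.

No

Structurally, *more than three etchings* is inside the relative clause *who published more than three etchings* modifying *each programmer*.
Relative clauses block scope extraction: QR cannot target a position outside the modified NP.
Hence only narrow scope for *more than three etchings* (under *one engineer*) survives.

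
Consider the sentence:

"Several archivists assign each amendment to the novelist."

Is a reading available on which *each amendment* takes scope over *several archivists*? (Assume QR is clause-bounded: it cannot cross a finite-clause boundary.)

Yes

Both DPs are arguments of the same predicate; there is no clause or island boundary between them.
Ordinary QR to a clause-peripheral position gives the wide-scope LF for the lower DP.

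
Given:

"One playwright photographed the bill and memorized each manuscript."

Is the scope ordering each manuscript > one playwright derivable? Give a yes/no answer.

*each manuscript* is embedded in one conjunct of the coordinate structure (*memorized each manuscript*).
The Coordinate Structure Constraint blocks movement (including QR) out of a single conjunct.
The inverse ordering *each manuscript* > *one playwright* is therefore underivable.

No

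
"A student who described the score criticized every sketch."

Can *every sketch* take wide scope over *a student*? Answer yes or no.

Although the sentence contains a relative clause (*who described the score*), *every sketch* is outside it, in the matrix VP.
No island intervenes, so both surface and inverse scope are derivable.

Yes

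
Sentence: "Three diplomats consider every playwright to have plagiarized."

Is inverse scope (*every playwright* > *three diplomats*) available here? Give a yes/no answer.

*every playwright* is the subject of an ECM infinitive — the infinitival complement of an ECM verb is not a scope island, so *every playwright* can raise into the matrix clause.
No island intervenes, so both surface and inverse scope are derivable.

Yes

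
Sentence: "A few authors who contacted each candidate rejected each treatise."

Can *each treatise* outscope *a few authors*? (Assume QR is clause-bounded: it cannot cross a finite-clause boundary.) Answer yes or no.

Yes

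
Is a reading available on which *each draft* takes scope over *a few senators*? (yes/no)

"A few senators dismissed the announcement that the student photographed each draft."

No

*each draft* occurs within the complex NP *the announcement that the student photographed each draft*.
A that-clause complement to a noun is an island; QR cannot cross the NP boundary.
*each draft* > *a few senators* would require crossing that boundary, which is illicit.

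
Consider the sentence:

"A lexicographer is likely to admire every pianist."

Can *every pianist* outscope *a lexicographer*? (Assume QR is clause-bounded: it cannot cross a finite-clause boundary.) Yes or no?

Yes

*every pianist* is the object of the infinitival complement of a raising predicate; raising infinitives are transparent for QR, so the two DPs are in effect clausemates.
Since no island is crossed, the inverse ordering is licensed alongside surface scope.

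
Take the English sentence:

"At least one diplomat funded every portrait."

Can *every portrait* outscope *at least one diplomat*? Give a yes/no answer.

Yes

*every portrait* and *at least one diplomat* are in the same minimal clause.
No island intervenes, so both surface and inverse scope are derivable.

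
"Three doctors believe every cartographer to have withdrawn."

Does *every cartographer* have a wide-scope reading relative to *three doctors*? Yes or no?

Yes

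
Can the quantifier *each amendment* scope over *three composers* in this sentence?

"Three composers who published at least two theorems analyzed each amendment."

*each amendment* is a matrix argument; only *three composers* is modified by the relative clause *who published at least two theorems*, so the RC island is irrelevant to the target quantifier.
Ordinary QR to a clause-peripheral position gives the wide-scope LF for the lower DP.

Yes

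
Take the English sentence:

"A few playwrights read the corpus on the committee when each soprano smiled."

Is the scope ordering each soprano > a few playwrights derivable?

The target quantifier *each soprano* is part of the adjunct clause *when each soprano smiled*.
Scope out of an adjunct clause is unavailable: QR respects the adjunct-island constraint.
So the wide-scope reading for *each soprano* is blocked.

No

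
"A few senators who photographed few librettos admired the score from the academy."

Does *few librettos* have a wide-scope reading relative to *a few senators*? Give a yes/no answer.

No

*few librettos* is embedded in the relative clause *who photographed few librettos*.
Quantifiers inside a relative clause are trapped there; the RC boundary blocks QR.
The inverse ordering *few librettos* > *a few senators* is therefore underivable.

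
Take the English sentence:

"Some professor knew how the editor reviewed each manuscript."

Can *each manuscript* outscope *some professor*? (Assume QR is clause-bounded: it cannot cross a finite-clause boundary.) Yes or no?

*each manuscript* occurs within the embedded question *how the editor reviewed each manuscript*.
Embedded wh-clauses are opaque for QR, so the quantifier stays inside the question.
So *each manuscript* cannot raise high enough to outscope *some professor*; only the surface ordering *some professor* > *each manuscript* is available.

No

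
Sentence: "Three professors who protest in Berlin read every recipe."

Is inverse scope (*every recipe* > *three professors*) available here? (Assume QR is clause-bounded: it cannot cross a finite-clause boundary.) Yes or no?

Although the sentence contains a relative clause (*who protest in Berlin*), *every recipe* is outside it, in the matrix VP.
Nothing blocks QR of the lower DP to a position above the higher one, so inverse scope is available.
So *every recipe* > *three professors* is among the available readings.

Yes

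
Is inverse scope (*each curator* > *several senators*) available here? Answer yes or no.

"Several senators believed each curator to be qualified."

ECM infinitives lack a CP barrier, so *each curator* can QR over the matrix subject *several senators*.
Ordinary QR to a clause-peripheral position gives the wide-scope LF for the lower DP.

Yes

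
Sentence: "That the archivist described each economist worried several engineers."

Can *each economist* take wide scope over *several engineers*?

No

Structurally, *each economist* is inside the sentential subject *that the archivist described each economist*.
Sentential subjects are islands: a quantifier inside the subject clause cannot raise over the matrix predicate.
*each economist* is confined to the island and cannot take scope over *several engineers*.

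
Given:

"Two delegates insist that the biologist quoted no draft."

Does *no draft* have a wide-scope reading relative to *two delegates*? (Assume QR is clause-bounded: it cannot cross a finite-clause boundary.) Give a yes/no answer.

No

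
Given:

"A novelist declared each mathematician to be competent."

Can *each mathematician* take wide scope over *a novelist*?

ECM infinitives lack a CP barrier, so *each mathematician* can QR over the matrix subject *a novelist*.
Nothing blocks QR of the lower DP to a position above the higher one, so inverse scope is available.

Yes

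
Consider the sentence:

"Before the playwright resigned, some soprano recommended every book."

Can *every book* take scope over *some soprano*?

The adjunct clause does not contain *every book*, which is the matrix object.
No island intervenes, so both surface and inverse scope are derivable.

Yes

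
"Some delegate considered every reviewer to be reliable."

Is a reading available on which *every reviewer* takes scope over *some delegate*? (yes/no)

Yes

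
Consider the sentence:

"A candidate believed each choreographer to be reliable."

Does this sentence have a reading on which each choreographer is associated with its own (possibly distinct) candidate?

The paraphrase describes the scope ordering *each choreographer* > *a candidate*.
ECM infinitives lack a CP barrier, so *each choreographer* can QR over the matrix subject *a candidate*.
QR within a single clause is free, so the lower quantifier may take scope over the higher one.
The sentence is scopally ambiguous between *a candidate* > *each choreographer* and *each choreographer* > *a candidate*.

Yes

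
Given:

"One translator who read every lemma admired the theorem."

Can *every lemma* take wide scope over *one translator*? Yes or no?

The target quantifier *every lemma* is part of the relative clause *who read every lemma*.
Quantifiers inside a relative clause are trapped there; the RC boundary blocks QR.
So *every lemma* cannot raise high enough to outscope *one translator*; only the surface ordering *one translator* > *every lemma* is available.

No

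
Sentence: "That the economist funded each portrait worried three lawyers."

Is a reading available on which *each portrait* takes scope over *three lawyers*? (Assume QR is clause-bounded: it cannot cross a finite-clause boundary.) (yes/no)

Structurally, *each portrait* is inside the sentential subject *that the economist funded each portrait*.
The Sentential Subject Constraint rules out raising the quantifier out of the that-clause subject.
The ordering *each portrait* > *three lawyers* is therefore underivable.

No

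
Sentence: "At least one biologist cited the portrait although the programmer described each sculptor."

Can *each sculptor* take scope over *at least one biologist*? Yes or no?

No

*each sculptor* is embedded in the adjunct clause *although the programmer described each sculptor*.
Scope out of an adjunct clause is unavailable: QR respects the adjunct-island constraint.
So the wide-scope reading for *each sculptor* is blocked.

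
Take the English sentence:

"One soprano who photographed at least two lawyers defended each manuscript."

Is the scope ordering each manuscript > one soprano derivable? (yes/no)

Although the sentence contains a relative clause (*who photographed at least two lawyers*), *each manuscript* is outside it, in the matrix VP.
With no island boundary between them, the object can take inverse scope over the subject via ordinary QR within the clause.

Yes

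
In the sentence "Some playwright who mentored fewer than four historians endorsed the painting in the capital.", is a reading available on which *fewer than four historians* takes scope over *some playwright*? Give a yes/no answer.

*fewer than four historians* occurs within the relative clause *who mentored fewer than four historians*.
Quantifiers inside a relative clause are trapped there; the RC boundary blocks QR.
So *fewer than four historians* cannot raise to a position above *some playwright*.

No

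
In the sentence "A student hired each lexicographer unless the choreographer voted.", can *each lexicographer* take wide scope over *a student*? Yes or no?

Yes

Neither queried DP is inside the adjunct, so the adjunct-island constraint does not apply.
Ordinary QR to a clause-peripheral position gives the wide-scope LF for the lower DP.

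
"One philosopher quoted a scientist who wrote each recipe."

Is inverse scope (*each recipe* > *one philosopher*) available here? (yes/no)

*each recipe* is embedded in the relative clause *who wrote each recipe* modifying *a scientist*.
A relative clause is a scope island — quantifier raising cannot cross its boundary.
*each recipe* > *one philosopher* would require crossing that boundary, which is illicit.
(Only the surface reading survives: one fixed philosopher with respect to all the relevant recipes.)

No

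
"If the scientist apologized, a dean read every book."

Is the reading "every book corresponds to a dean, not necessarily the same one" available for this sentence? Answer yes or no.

Yes

This is the *every book* > *a dean* reading.
The adjunct island is irrelevant here — *every book* and *a dean* are both in the matrix clause.
Since no island is crossed, the inverse ordering is licensed alongside surface scope.
Both orderings are possible: *a dean* > *every book* and *every book* > *a dean*.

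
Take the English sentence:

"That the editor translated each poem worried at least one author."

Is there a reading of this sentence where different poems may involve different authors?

This is the *each poem* > *at least one author* reading.
Structurally, *each poem* is inside the sentential subject *that the editor translated each poem*.
Clausal subjects are scope islands; QR from inside the subject into the matrix is barred.
The ordering *each poem* > *at least one author* is therefore underivable.

No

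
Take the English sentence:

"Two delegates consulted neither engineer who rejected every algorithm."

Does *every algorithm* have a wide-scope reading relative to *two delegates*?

Structurally, *every algorithm* is inside the relative clause *who rejected every algorithm* modifying *neither engineer*.
A relative clause is a scope island — quantifier raising cannot cross its boundary.
So the wide-scope reading for *every algorithm* is blocked.

No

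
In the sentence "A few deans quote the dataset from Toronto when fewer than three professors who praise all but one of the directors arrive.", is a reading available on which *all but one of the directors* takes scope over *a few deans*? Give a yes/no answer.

The DP *all but one of the directors* is contained in the relative clause *who praise all but one of the directors*, which is itself inside the adjunct *when fewer than three professors who praise all but one of the directors arrive*.
Nested islands: the RC island is itself inside an adjunct island, so wide scope is doubly excluded.
So *all but one of the directors* cannot raise high enough to outscope *a few deans*; only the surface ordering *a few deans* > *all but one of the directors* is available.

No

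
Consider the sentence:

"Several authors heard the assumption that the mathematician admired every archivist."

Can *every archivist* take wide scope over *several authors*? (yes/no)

The DP *every archivist* is contained in the complex NP *the assumption that the mathematician admired every archivist*.
A that-clause complement to a noun is an island; QR cannot cross the NP boundary.
So *every archivist* cannot raise high enough to outscope *several authors*; only the surface ordering *several authors* > *every archivist* is available.

No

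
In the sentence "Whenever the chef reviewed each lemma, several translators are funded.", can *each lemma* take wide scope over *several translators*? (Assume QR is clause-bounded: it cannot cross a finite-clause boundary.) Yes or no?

No

*each lemma* occurs within the adjunct clause *whenever the chef reviewed each lemma*.
The adjunct-island constraint bars QR out of an adverbial clause.
The ordering *each lemma* > *several translators* is therefore underivable.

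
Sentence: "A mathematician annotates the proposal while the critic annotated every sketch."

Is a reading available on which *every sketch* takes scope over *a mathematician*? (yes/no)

No

The target quantifier *every sketch* is part of the adjunct clause *while the critic annotated every sketch*.
Adverbial clauses are not L-marked, so they are barriers for QR — the quantifier cannot escape the adjunct.
Hence only narrow scope for *every sketch* (under *a mathematician*) survives.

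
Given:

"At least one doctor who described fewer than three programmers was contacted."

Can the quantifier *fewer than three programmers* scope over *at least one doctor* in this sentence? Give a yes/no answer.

No

The DP *fewer than three programmers* is contained in the relative clause *who described fewer than three programmers*.
Relative clauses block scope extraction: QR cannot target a position outside the modified NP.
*fewer than three programmers* is confined to the island and cannot take scope over *at least one doctor*.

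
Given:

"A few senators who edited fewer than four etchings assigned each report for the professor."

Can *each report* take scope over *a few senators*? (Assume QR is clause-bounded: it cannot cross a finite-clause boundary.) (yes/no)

*each report* is a matrix argument; only *a few senators* is modified by the relative clause *who edited fewer than four etchings*, so the RC island is irrelevant to the target quantifier.
Ordinary QR to a clause-peripheral position gives the wide-scope LF for the lower DP.
So *each report* > *a few senators* is among the available readings.

Yes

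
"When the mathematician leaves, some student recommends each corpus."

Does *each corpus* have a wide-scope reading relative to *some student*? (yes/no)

Yes

Although there is an adjunct clause, *each corpus* is in the main clause, not inside the adjunct.
Nothing blocks QR of the lower DP to a position above the higher one, so inverse scope is available.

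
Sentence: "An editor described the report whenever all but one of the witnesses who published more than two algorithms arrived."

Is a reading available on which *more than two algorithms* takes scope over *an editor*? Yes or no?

No

*more than two algorithms* occurs within the relative clause *who published more than two algorithms*, which is itself inside the adjunct *whenever all but one of the witnesses who published more than two algorithms arrived*.
Even if one barrier were somehow void, the other would still block QR.
So the wide-scope reading for *more than two algorithms* is blocked.
(Only the surface reading survives: one fixed editor with respect to all the relevant algorithms.)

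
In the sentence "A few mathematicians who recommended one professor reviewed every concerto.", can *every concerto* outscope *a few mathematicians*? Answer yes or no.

Yes

*every concerto* is a matrix argument; only *a few mathematicians* is modified by the relative clause *who recommended one professor*, so the RC island is irrelevant to the target quantifier.
No island intervenes, so both surface and inverse scope are derivable.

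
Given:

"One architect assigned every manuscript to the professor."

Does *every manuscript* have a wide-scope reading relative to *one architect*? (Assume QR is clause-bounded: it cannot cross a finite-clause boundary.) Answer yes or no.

*one architect* and *every manuscript* are co-arguments of the matrix verb, with nothing but a clause-internal boundary between them.
QR within a single clause is free, so the lower quantifier may take scope over the higher one.

Yes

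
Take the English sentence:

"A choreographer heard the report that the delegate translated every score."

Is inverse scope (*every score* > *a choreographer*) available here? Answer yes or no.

No

*every score* is embedded in the complex NP *the report that the delegate translated every score*.
A that-clause complement to a noun is an island; QR cannot cross the NP boundary.
*every score* > *a choreographer* would require crossing that boundary, which is illicit.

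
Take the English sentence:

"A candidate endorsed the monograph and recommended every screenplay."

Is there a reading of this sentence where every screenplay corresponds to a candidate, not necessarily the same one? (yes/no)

No

The paraphrase describes the scope ordering *every screenplay* > *a candidate*.
Structurally, *every screenplay* is inside one conjunct of the coordinate structure (*recommended every screenplay*).
A quantifier cannot raise out of one conjunct of a coordination across the whole coordinate structure — the CSC applies to QR.
*every screenplay* > *a candidate* would require crossing that boundary, which is illicit.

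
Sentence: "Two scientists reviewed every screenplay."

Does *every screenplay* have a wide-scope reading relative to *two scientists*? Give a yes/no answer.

Yes

*every screenplay* is the matrix object and *two scientists* the matrix subject; the two are clausemates.
Clause-internal QR can adjoin the lower DP above the subject, yielding the inverse reading.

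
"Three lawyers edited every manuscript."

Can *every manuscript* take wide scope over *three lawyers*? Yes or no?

*three lawyers* and *every manuscript* are co-arguments of the matrix verb, with nothing but a clause-internal boundary between them.
With no island boundary between them, the object can take inverse scope over the subject via ordinary QR within the clause.

Yes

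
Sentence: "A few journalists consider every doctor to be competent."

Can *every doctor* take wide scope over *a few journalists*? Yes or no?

Yes

*every doctor* is an ECM subject; ECM complements are not islands, and the embedded quantifier may take matrix scope.
Nothing blocks QR of the lower DP to a position above the higher one, so inverse scope is available.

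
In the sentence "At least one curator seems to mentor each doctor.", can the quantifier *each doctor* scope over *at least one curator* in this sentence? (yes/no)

Yes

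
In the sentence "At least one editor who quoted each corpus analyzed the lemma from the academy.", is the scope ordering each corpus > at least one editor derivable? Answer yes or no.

No

The target quantifier *each corpus* is part of the relative clause *who quoted each corpus*.
Relative clauses block scope extraction: QR cannot target a position outside the modified NP.
*each corpus* > *at least one editor* would require crossing that boundary, which is illicit.
(Only the surface reading survives: one fixed editor with respect to all the relevant corpora.)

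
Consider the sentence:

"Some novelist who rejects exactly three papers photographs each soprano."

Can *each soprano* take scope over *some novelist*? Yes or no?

Yes

The relative clause *who rejects exactly three papers* modifies *some novelist*, but *each soprano* is not inside that relative clause — it is an argument of the matrix verb.
Ordinary QR to a clause-peripheral position gives the wide-scope LF for the lower DP.
Both orderings are possible: *some novelist* > *each soprano* and *each soprano* > *some novelist*.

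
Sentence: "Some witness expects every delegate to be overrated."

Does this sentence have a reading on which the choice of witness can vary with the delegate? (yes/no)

Yes

The described interpretation is the *every delegate* > *some witness* scoping.
ECM infinitives lack a CP barrier, so *every delegate* can QR over the matrix subject *some witness*.
With no island boundary between them, the object can take inverse scope over the subject via ordinary QR within the clause.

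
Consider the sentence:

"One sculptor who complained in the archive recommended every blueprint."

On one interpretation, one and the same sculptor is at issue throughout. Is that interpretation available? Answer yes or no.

Yes

That reading corresponds to *one sculptor* > *every blueprint*.
Nothing needs to raise for *one sculptor* > *every blueprint*, so no island constraint is at stake.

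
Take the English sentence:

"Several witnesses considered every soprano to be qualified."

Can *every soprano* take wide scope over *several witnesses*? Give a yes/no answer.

Yes

*every soprano* is an ECM subject; ECM complements are not islands, and the embedded quantifier may take matrix scope.
Nothing blocks QR of the lower DP to a position above the higher one, so inverse scope is available.
Both orderings are possible: *several witnesses* > *every soprano* and *every soprano* > *several witnesses*.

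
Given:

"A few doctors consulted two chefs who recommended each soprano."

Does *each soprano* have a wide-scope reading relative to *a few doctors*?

*each soprano* occurs within the relative clause *who recommended each soprano* modifying *two chefs*.
Quantifiers inside a relative clause are trapped there; the RC boundary blocks QR.
So the wide-scope reading for *each soprano* is blocked.

No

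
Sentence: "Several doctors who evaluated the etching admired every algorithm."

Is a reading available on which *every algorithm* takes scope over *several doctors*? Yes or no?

Yes

Although the sentence contains a relative clause (*who evaluated the etching*), *every algorithm* is outside it, in the matrix VP.
QR within a single clause is free, so the lower quantifier may take scope over the higher one.
So *every algorithm* > *several doctors* is among the available readings.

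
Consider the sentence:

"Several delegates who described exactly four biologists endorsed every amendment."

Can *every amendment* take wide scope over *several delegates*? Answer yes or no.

Yes

Although the sentence contains a relative clause (*who described exactly four biologists*), *every amendment* is outside it, in the matrix VP.
With no island boundary between them, the object can take inverse scope over the subject via ordinary QR within the clause.
Both orderings are possible: *several delegates* > *every amendment* and *every amendment* > *several delegates*.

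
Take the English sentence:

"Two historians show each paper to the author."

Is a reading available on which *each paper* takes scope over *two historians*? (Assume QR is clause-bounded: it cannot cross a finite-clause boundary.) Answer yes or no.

Yes

*each paper* and *two historians* are in the same minimal clause.
With no island boundary between them, the object can take inverse scope over the subject via ordinary QR within the clause.
So *each paper* > *two historians* is among the available readings.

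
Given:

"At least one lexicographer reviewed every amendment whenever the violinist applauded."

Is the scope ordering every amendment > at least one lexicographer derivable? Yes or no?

The adjunct island is irrelevant here — *every amendment* and *at least one lexicographer* are both in the matrix clause.
No island intervenes, so both surface and inverse scope are derivable.
So *every amendment* > *at least one lexicographer* is among the available readings.

Yes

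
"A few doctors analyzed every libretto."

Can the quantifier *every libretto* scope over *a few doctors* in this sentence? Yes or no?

*a few doctors* and *every libretto* are co-arguments of the matrix verb, with nothing but a clause-internal boundary between them.
No island intervenes, so both surface and inverse scope are derivable.
So *every libretto* > *a few doctors* is among the available readings.

Yes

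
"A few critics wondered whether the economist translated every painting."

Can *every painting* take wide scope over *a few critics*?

No

*every painting* sits inside the embedded question *whether the economist translated every painting*.
QR across an interrogative CP boundary is ruled out as a wh-island violation.
There is no licit LF on which *every painting* c-commands *a few critics*.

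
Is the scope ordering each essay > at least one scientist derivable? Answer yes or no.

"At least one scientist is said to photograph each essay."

Yes

The matrix predicate is a raising verb, whose infinitival complement is not a scope island — *each essay* can QR into the matrix clause.
Ordinary QR to a clause-peripheral position gives the wide-scope LF for the lower DP.
So *each essay* > *at least one scientist* is among the available readings.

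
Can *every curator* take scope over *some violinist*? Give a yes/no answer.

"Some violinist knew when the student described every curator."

No

*every curator* is embedded in the embedded question *when the student described every curator*.
The wh-island constraint blocks QR out of an embedded interrogative.
So *every curator* cannot raise to a position above *some violinist*.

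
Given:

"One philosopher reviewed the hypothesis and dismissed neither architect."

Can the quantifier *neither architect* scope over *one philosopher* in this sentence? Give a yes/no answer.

Structurally, *neither architect* is inside one conjunct of the coordinate structure (*dismissed neither architect*).
Coordinate structures are islands for non-across-the-board movement, QR included.
There is no licit LF on which *neither architect* c-commands *one philosopher*.

No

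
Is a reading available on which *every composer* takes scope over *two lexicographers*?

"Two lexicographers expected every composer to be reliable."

Yes

*every composer* is an ECM subject; ECM complements are not islands, and the embedded quantifier may take matrix scope.
No island intervenes, so both surface and inverse scope are derivable.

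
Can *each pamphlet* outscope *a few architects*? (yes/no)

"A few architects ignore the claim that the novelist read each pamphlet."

No

*each pamphlet* is embedded in the complex NP *the claim that the novelist read each pamphlet*.
The complex NP is opaque for QR — the quantifier is frozen inside the noun's complement.
Hence only narrow scope for *each pamphlet* (under *a few architects*) survives.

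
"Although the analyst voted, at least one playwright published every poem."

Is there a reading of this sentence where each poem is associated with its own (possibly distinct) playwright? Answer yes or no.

Yes

The described interpretation is the *every poem* > *at least one playwright* scoping.
The adjunct island is irrelevant here — *every poem* and *at least one playwright* are both in the matrix clause.
No island intervenes, so both surface and inverse scope are derivable.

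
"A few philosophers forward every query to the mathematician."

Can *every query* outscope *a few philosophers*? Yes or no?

Yes

Both DPs are arguments of the same predicate; there is no clause or island boundary between them.
No island intervenes, so both surface and inverse scope are derivable.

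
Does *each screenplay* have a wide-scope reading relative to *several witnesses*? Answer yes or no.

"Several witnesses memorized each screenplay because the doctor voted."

Yes

*each screenplay* is a matrix argument; the adjunct is an island but the target quantifier is outside it.
Clause-internal QR can adjoin the lower DP above the subject, yielding the inverse reading.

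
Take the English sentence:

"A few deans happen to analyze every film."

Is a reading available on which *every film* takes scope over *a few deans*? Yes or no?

Raising constructions are monoclausal for scope purposes; *every film* is not separated from *a few deans* by any island.
QR within a single clause is free, so the lower quantifier may take scope over the higher one.
The sentence is scopally ambiguous between *a few deans* > *every film* and *every film* > *a few deans*.

Yes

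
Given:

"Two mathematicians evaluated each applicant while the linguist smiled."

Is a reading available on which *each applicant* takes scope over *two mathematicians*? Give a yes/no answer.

Yes

Although there is an adjunct clause, *each applicant* is in the main clause, not inside the adjunct.
Clause-internal QR can adjoin the lower DP above the subject, yielding the inverse reading.
So *each applicant* > *two mathematicians* is among the available readings.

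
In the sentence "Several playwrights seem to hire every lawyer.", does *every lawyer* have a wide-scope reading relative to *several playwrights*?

Raising constructions are monoclausal for scope purposes; *every lawyer* is not separated from *several playwrights* by any island.
Since no island is crossed, the inverse ordering is licensed alongside surface scope.
So *every lawyer* > *several playwrights* is among the available readings.

Yes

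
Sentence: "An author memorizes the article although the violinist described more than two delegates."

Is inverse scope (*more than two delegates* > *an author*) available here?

No

*more than two delegates* sits inside the adjunct clause *although the violinist described more than two delegates*.
Adverbial clauses are not L-marked, so they are barriers for QR — the quantifier cannot escape the adjunct.
There is no licit LF on which *more than two delegates* c-commands *an author*.
(Only the surface reading survives: one fixed author with respect to all the relevant delegates.)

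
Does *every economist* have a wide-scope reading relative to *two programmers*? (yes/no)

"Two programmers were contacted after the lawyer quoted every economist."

No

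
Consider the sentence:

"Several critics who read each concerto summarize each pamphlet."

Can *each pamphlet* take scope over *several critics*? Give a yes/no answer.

Yes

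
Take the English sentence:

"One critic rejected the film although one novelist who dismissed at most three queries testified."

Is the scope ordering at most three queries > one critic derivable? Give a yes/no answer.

No

*at most three queries* sits inside the relative clause *who dismissed at most three queries*, which is itself inside the adjunct *although one novelist who dismissed at most three queries testified*.
Two island boundaries intervene — the relative clause and the adjunct. Either alone would block QR.
Hence only narrow scope for *at most three queries* (under *one critic*) survives.
(Only the surface reading survives: one fixed critic with respect to all the relevant queries.)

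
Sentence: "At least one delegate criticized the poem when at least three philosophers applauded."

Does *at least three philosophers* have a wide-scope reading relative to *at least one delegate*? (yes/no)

No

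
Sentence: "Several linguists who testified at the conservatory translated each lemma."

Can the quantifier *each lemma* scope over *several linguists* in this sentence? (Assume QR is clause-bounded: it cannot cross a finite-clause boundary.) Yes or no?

The RC *who testified at the conservatory* is an island, but *each lemma* is not inside it — it is the matrix object, a clausemate of *several linguists*.
Clause-internal QR can adjoin the lower DP above the subject, yielding the inverse reading.

Yes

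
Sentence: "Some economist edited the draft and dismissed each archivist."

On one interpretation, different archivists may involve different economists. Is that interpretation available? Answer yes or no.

The paraphrase describes the scope ordering *each archivist* > *some economist*.
*each archivist* is embedded in one conjunct of the coordinate structure (*dismissed each archivist*).
Asymmetric QR out of one conjunct violates the Coordinate Structure Constraint.
Hence only narrow scope for *each archivist* (under *some economist*) survives.

No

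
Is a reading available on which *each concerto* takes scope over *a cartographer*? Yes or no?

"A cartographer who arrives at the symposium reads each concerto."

Yes

*each concerto* sits in the matrix clause, not in the relative clause on *a cartographer*.
QR within a single clause is free, so the lower quantifier may take scope over the higher one.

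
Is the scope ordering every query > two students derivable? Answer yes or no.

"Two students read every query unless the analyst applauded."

Yes

Neither queried DP is inside the adjunct, so the adjunct-island constraint does not apply.
QR within a single clause is free, so the lower quantifier may take scope over the higher one.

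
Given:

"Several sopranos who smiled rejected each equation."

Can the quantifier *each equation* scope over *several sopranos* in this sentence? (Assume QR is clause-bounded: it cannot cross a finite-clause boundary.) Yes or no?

Although the sentence contains a relative clause (*who smiled*), *each equation* is outside it, in the matrix VP.
Since no island is crossed, the inverse ordering is licensed alongside surface scope.
So *each equation* > *several sopranos* is among the available readings.

Yes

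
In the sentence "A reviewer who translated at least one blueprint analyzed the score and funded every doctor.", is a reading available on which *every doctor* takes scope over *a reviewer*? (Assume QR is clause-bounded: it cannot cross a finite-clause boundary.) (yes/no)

*every doctor* occurs within one conjunct of the coordinate structure (*funded every doctor*).
Coordinate structures are islands for non-across-the-board movement, QR included.
*every doctor* is confined to the island and cannot take scope over *a reviewer*.

No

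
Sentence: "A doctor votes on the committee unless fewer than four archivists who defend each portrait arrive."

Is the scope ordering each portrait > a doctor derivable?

No

The target quantifier *each portrait* is part of the relative clause *who defend each portrait*, which is itself inside the adjunct *unless fewer than four archivists who defend each portrait arrive*.
Two island boundaries intervene — the relative clause and the adjunct. Either alone would block QR.
So *each portrait* cannot raise high enough to outscope *a doctor*; only the surface ordering *a doctor* > *each portrait* is available.
(Only the surface reading survives: one fixed doctor with respect to all the relevant portraits.)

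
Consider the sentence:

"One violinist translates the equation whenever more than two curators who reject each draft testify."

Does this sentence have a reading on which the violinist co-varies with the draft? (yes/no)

No

The described interpretation is the *each draft* > *one violinist* scoping.
The target quantifier *each draft* is part of the relative clause *who reject each draft*, which is itself inside the adjunct *whenever more than two curators who reject each draft testify*.
Even if one barrier were somehow void, the other would still block QR.
So the wide-scope reading for *each draft* is blocked.
(Only the surface reading survives: one fixed violinist with respect to all the relevant drafts.)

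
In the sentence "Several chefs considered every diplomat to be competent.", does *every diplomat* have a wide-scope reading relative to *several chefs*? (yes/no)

Yes

*every diplomat* is the subject of an ECM infinitive — the infinitival complement of an ECM verb is not a scope island, so *every diplomat* can raise into the matrix clause.
Nothing blocks QR of the lower DP to a position above the higher one, so inverse scope is available.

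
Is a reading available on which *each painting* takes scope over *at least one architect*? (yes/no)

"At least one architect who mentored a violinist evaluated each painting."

Yes

Although the sentence contains a relative clause (*who mentored a violinist*), *each painting* is outside it, in the matrix VP.
QR within a single clause is free, so the lower quantifier may take scope over the higher one.
The sentence is scopally ambiguous between *at least one architect* > *each painting* and *each painting* > *at least one architect*.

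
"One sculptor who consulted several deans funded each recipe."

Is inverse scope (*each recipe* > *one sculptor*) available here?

Yes

Although the sentence contains a relative clause (*who consulted several deans*), *each recipe* is outside it, in the matrix VP.
No island intervenes, so both surface and inverse scope are derivable.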